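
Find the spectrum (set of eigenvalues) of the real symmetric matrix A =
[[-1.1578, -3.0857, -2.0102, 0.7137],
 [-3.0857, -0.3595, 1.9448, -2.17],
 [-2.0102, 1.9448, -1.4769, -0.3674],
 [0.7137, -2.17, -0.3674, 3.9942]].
sigma(A) ≈ {-4, -3, 2, 6}

A is real symmetric, so its spectrum consists of real eigenvalues. Expanding the characteristic polynomial of the displayed matrix gives
  det(λ I - A) = p(λ) = λ^4 + (-1)λ^3 + (-32)λ^2 + (-12)λ + (144.0018).
Solving p(λ) = 0 yields eigenvalues ≈ -4, -3, 2, 6. (A is shown rounded to 4 decimals, so these recover the underlying integer eigenvalues to within that precision.)
Verification: the trace of A = 1 equals the sum of eigenvalues 1, and det(A) ≈ 144.0018 matches the eigenvalue product 144.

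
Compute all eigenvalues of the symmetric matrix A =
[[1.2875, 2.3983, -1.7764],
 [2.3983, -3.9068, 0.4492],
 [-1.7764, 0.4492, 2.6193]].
sigma(A) ≈ {-5, 1, 4}

A is real symmetric, so its spectrum consists of real eigenvalues. Expanding the characteristic polynomial of the displayed matrix gives
  det(λ I - A) = p(λ) = λ^3 + (0)λ^2 + (-21)λ + (20).
Solving p(λ) = 0 yields eigenvalues ≈ -5, 1, 4. (A is shown rounded to 4 decimals, so these recover the underlying integer eigenvalues to within that precision.)
Verification: the trace of A = 0 equals the sum of eigenvalues 0, and det(A) ≈ -19.9999 matches the eigenvalue product -20.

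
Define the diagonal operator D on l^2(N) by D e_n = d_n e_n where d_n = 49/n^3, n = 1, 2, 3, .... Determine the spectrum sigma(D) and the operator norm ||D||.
sigma(D) = {49/n^3 : n ≥ 1} ∪ {0}; ||D|| = 49

A bounded diagonal operator on l^2 with diagonal entries d_n has spectrum equal to the closure of {d_n : n ≥ 1}: every d_n is an eigenvalue (with eigenvector e_n), so {d_n} ⊂ sigma(D); the spectrum is closed, so its closure is too; and for lambda not in the closure, (D - lambda I) has bounded inverse (the diagonal entries 1/(d_n - lambda) are bounded). For our sequence d_n = 49/n^3, n = 1, 2, 3, ...:
  - {d_n} = {49/n^3 : n ≥ 1}; the only limit point is 0
  - closure = {49/n^3 : n ≥ 1} ∪ {0}
For the norm: a diagonal operator has ||D|| = sup_n |d_n|. Here d_n = 49/n^3 is positive and decreasing, so sup_n |d_n| = d_1 = 49. So ||D|| = 49.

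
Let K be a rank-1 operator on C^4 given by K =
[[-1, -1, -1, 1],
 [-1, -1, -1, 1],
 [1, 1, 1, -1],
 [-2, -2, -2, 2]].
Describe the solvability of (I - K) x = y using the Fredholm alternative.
(I - K) is singular (det(I - K) = 0, i.e. 1 ∈ sigma(K)). (I - K) x = y is solvable iff y ⊥ ker((I - K)^*) = span{(-1, -1, -1, 1)}, i.e. iff -y_1 - y_2 - y_3 + y_4 = 0. When solvable, the solutions are x = y + c·(1, 1, -1, 2), c arbitrary (ker(I - K) = span{(1, 1, -1, 2)}, dimension 1).

K has rank 1, so it is an outer product K = u v^T: every row of K is a multiple of one row vector. Reading off the entries, u = (1, 1, -1, 2) and v = (-1, -1, -1, 1) (row i of K equals u_i·v^T). A rank-one matrix u v^T satisfies K u = u (v·u) and kills the (3)-dimensional subspace v^⊥, so its characteristic polynomial is lambda^3 (lambda - v·u) with v·u = tr K = 1. Hence the eigenvalues of I - K are 1 (multiplicity 3) and 1 - (1) = 0, so det(I - K) = 0. (Direct check: I - K =
[[2, 1, 1, -1],
 [1, 2, 1, -1],
 [-1, -1, 0, 1],
 [2, 2, 2, -1]]
has determinant 0.) So 1 is an eigenvalue of K and (I - K) is not invertible. The finite-dimensional Fredholm alternative says: either (I - K) is invertible, or ker(I - K) ≠ {0} and then range(I - K) = ker((I - K)^*)^⊥, with dim ker(I - K) = dim ker((I - K)^*). We are in the second case, so we need both kernels. Kernel of I - K: (I - K) u = u - u (v·u) = u - u = 0, so ker(I - K) = span{u} = span{(1, 1, -1, 2)} (it is exactly 1-dimensional because rank(I - K) = 3). Kernel of the adjoint: K is real, so (I - K)^* = I - K^T = I - v u^T, and (I - v u^T) v = v - v (u·v) = 0; hence ker((I - K)^*) = span{v} = span{(-1, -1, -1, 1)}. Therefore (I - K) x = y is solvable iff <y, v> = 0, i.e. iff -y_1 - y_2 - y_3 + y_4 = 0. When this holds, K y = u (v·y) = 0, so (I - K) y = y and x = y is a particular solution; the full solution set is the line x = y + c·u = y + c·(1, 1, -1, 2), c ∈ C.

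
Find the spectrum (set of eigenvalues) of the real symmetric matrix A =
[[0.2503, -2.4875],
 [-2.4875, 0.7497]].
sigma(A) ≈ {-2, 3}

A is real symmetric, so its spectrum consists of real eigenvalues. Expanding the characteristic polynomial of the displayed matrix gives
  det(λ I - A) = p(λ) = λ^2 + (-1)λ + (-6).
Solving p(λ) = 0 yields eigenvalues ≈ -2, 3. (A is shown rounded to 4 decimals, so these recover the underlying integer eigenvalues to within that precision.)
Verification: the trace of A = 1 equals the sum of eigenvalues 1, and det(A) ≈ -6.0000 matches the eigenvalue product -6.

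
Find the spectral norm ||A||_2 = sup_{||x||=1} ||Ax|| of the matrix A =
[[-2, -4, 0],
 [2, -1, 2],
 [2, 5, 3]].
||A||_2 ≈ 7.4162 (= sqrt(largest eigenvalue of A^T A))

||A||_2 = sigma_max(A) = sqrt(lambda_max(A^T A)). Form the symmetric matrix M = A^T A =
[[12, 16, 10],
 [16, 42, 13],
 [10, 13, 13]].
Its characteristic polynomial (trace, sum of principal 2x2 minors, determinant of M give the coefficients) is
  p(λ) = det(λ I - M) = λ^3 - 67λ^2 + 681λ - 1156.
No integer candidate from the rational root theorem (±divisors of 1156) is a root, so the roots are irrational. The cubic discriminant is Δ = 341135597 > 0, so there are three distinct real roots. p(2) = -54 and p(3) = 311 have opposite signs, so a root lies in (2, 3); Newton's method refines it to λ ≈ 2.1295. p(9) = 275 and p(10) = -46 have opposite signs, so a root lies in (9, 10); Newton's method refines it to λ ≈ 9.8701. p(55) = -1 and p(56) = 2484 have opposite signs, so a root lies in (55, 56); Newton's method refines it to λ ≈ 55.0004. Check (Vieta): the three roots sum to 67, matching tr M = 67.
So the eigenvalues of A^T A are ≈ 2.1295, 9.8701, 55.0004 (all ≥ 0, as they must be for A^T A). The largest is λ_max ≈ 55.0004, hence ||A||_2 = sqrt(λ_max) ≈ 7.4162.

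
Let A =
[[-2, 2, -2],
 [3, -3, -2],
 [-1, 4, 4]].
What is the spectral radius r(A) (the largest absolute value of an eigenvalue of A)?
r(A) = 5

The eigenvalues of A are the roots of its characteristic polynomial. With M = A (coefficients from the trace, the sum of principal 2x2 minors, and det A):
  p(λ) = det(λ I - M) = λ^3 + λ^2 - 14λ + 30.
By the rational root theorem any rational root is an integer divisor of 30. Testing λ = -5: p(-5) = -125 + 25 + 70 + 30 = 0, so λ = -5 is a root. Dividing out (λ + 5) leaves p(λ) = (λ + 5)(λ^2 - 4λ + 6). For λ^2 - 4λ + 6 the discriminant is -8. It is negative, so the roots are the complex-conjugate pair λ = 2 ± (sqrt(8)/2) i ≈ 2 ± 1.4142i. For a conjugate pair the product of the roots equals the constant term, so |λ|^2 = 6 and |λ| = sqrt(6) ≈ 2.4495.
Thus the eigenvalues (to 4 decimals) are 2 ± 1.4142i (modulus 2.4495); -5 (modulus 5). The spectral radius is the largest modulus: r(A) = 5. (Cross-check: r(A) ≤ ||A||_2 ≈ 7.2264; equality holds whenever A is normal, though it can also hold for some non-normal A.)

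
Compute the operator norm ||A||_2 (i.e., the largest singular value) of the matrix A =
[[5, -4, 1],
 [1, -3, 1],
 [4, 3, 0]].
||A||_2 ≈ 7.1644 (= sqrt(largest eigenvalue of A^T A))

||A||_2 = sigma_max(A) = sqrt(lambda_max(A^T A)). Form the symmetric matrix M = A^T A =
[[42, -11, 6],
 [-11, 34, -7],
 [6, -7, 2]].
Its characteristic polynomial (trace, sum of principal 2x2 minors, determinant of M give the coefficients) is
  p(λ) = det(λ I - M) = λ^3 - 78λ^2 + 1374λ - 256.
No integer candidate from the rational root theorem (±divisors of 256) is a root, so the roots are irrational. The cubic discriminant is Δ = 1116208944 > 0, so there are three distinct real roots. p(0) = -256 and p(1) = 1041 have opposite signs, so a root lies in (0, 1); Newton's method refines it to λ ≈ 0.1883. p(26) = 316 and p(27) = -337 have opposite signs, so a root lies in (26, 27); Newton's method refines it to λ ≈ 26.4834. p(51) = -409 and p(52) = 888 have opposite signs, so a root lies in (51, 52); Newton's method refines it to λ ≈ 51.3283. Check (Vieta): the three roots sum to 78, matching tr M = 78.
So the eigenvalues of A^T A are ≈ 0.1883, 26.4834, 51.3283 (all ≥ 0, as they must be for A^T A). The largest is λ_max ≈ 51.3283, hence ||A||_2 = sqrt(λ_max) ≈ 7.1644.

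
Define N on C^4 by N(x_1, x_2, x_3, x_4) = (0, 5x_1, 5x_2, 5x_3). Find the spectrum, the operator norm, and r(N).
sigma(N) = {0}; ||N|| = 5; r(N) = 0. (N is nilpotent with N^4 = 0.)

On C^4, N is a strictly lower-triangular matrix with 5 on the subdiagonal and zeros elsewhere, so its characteristic polynomial is lambda^4 and every eigenvalue is 0: sigma(N) = {0}. For the operator norm, N e_i = 5e_{i+1} for i = 1, ..., 3 and N e_4 = 0, so the singular values of N are 5 (with multiplicity 3) and 0; hence ||N|| = 5. The spectral radius r(N) = max|lambda| = 0. Note ||N|| > r(N) — characteristic of non-normal nilpotent operators. Indeed N^4 = 0.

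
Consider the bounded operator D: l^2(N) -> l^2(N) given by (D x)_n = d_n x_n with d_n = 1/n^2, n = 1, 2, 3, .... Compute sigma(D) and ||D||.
sigma(D) = {1/n^2 : n ≥ 1} ∪ {0}; ||D|| = 1

A bounded diagonal operator on l^2 with diagonal entries d_n has spectrum equal to the closure of {d_n : n ≥ 1}: every d_n is an eigenvalue (with eigenvector e_n), so {d_n} ⊂ sigma(D); the spectrum is closed, so its closure is too; and for lambda not in the closure, (D - lambda I) has bounded inverse (the diagonal entries 1/(d_n - lambda) are bounded). For our sequence d_n = 1/n^2, n = 1, 2, 3, ...:
  - {d_n} = {1/n^2 : n ≥ 1}; the only limit point is 0
  - closure = {1/n^2 : n ≥ 1} ∪ {0}
For the norm: a diagonal operator has ||D|| = sup_n |d_n|. Here d_n = 1/n^2 is positive and decreasing, so sup_n |d_n| = d_1 = 1. So ||D|| = 1.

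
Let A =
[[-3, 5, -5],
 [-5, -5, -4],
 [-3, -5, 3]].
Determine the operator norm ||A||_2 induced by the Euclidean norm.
||A||_2 ≈ 9.4775 (= sqrt(largest eigenvalue of A^T A))

||A||_2 = sigma_max(A) = sqrt(lambda_max(A^T A)). Form the symmetric matrix M = A^T A =
[[43, 25, 26],
 [25, 75, -20],
 [26, -20, 50]].
Its characteristic polynomial (trace, sum of principal 2x2 minors, determinant of M give the coefficients) is
  p(λ) = det(λ I - M) = λ^3 - 168λ^2 + 7424λ - 36100.
No integer candidate from the rational root theorem (±divisors of 36100) is a root, so the roots are irrational. The cubic discriminant is Δ = 9442600528 > 0, so there are three distinct real roots. p(5) = -3055 and p(6) = 2612 have opposite signs, so a root lies in (5, 6); Newton's method refines it to λ ≈ 5.5324. p(72) = 764 and p(73) = -403 have opposite signs, so a root lies in (72, 73); Newton's method refines it to λ ≈ 72.6449. p(89) = -1123 and p(90) = 260 have opposite signs, so a root lies in (89, 90); Newton's method refines it to λ ≈ 89.8226. Check (Vieta): the three roots sum to 168, matching tr M = 168.
So the eigenvalues of A^T A are ≈ 5.5324, 72.6449, 89.8226 (all ≥ 0, as they must be for A^T A). The largest is λ_max ≈ 89.8226, hence ||A||_2 = sqrt(λ_max) ≈ 9.4775.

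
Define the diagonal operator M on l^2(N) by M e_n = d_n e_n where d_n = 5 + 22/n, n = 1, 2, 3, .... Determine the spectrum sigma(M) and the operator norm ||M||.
sigma(M) = {5 + 22/n : n ≥ 1} ∪ {5}; ||M|| = 27

A bounded diagonal operator on l^2 with diagonal entries d_n has spectrum equal to the closure of {d_n : n ≥ 1}: every d_n is an eigenvalue (with eigenvector e_n), so {d_n} ⊂ sigma(M); the spectrum is closed, so its closure is too; and for lambda not in the closure, (M - lambda I) has bounded inverse (the diagonal entries 1/(d_n - lambda) are bounded). For our sequence d_n = 5 + 22/n, n = 1, 2, 3, ...:
  - {d_n} = {5 + 22/n : n ≥ 1}; the only limit point is 5
  - closure = {5 + 22/n : n ≥ 1} ∪ {5}
For the norm: a diagonal operator has ||M|| = sup_n |d_n|. Here d_n = 5 + 22/n is positive and decreasing, so sup_n |d_n| = d_1 = 5 + 22 = 27. So ||M|| = 27.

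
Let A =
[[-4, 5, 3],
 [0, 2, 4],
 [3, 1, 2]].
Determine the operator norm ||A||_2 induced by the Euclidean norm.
||A||_2 ≈ 7.87 (= sqrt(largest eigenvalue of A^T A))

||A||_2 = sigma_max(A) = sqrt(lambda_max(A^T A)). Form the symmetric matrix M = A^T A =
[[25, -17, -6],
 [-17, 30, 25],
 [-6, 25, 29]].
Its characteristic polynomial (trace, sum of principal 2x2 minors, determinant of M give the coefficients) is
  p(λ) = det(λ I - M) = λ^3 - 84λ^2 + 1395λ - 1764.
No integer candidate from the rational root theorem (±divisors of 1764) is a root, so the roots are irrational. The cubic discriminant is Δ = 2326897044 > 0, so there are three distinct real roots. p(1) = -452 and p(2) = 698 have opposite signs, so a root lies in (1, 2); Newton's method refines it to λ ≈ 1.3768. p(20) = 536 and p(21) = -252 have opposite signs, so a root lies in (20, 21); Newton's method refines it to λ ≈ 20.6863. p(61) = -2252 and p(62) = 158 have opposite signs, so a root lies in (61, 62); Newton's method refines it to λ ≈ 61.9369. Check (Vieta): the three roots sum to 84, matching tr M = 84.
So the eigenvalues of A^T A are ≈ 1.3768, 20.6863, 61.9369 (all ≥ 0, as they must be for A^T A). The largest is λ_max ≈ 61.9369, hence ||A||_2 = sqrt(λ_max) ≈ 7.87.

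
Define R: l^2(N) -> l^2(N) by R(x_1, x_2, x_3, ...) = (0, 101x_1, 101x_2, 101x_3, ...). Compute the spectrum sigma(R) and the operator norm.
sigma(R) = closed disk {z in C : |z| ≤ 101}; ||R|| = 101

Note R = 101·U where U is the unit right shift (U x)_k = x_{k-1} (with x_0 := 0); so ||R|| = 101||U|| and sigma(R) = 101·sigma(U). ||R x||^2 = sum_{k≥1} |101x_k|^2 = 10201||x||^2, so ||R|| = 101 and sigma(R) ⊂ {|z| ≤ 101}. For any |lambda| < 101, the equation (R - lambda I) x = 0 forces x_1 = 0, then 101x_k = lambda x_{k+1} ⇒ x = 0, so R has no eigenvalues. But (R - lambda I) is not surjective for |lambda| < 101: solving (R - lambda I) x = e_1 would require x_n proportional to (lambda/101)^(-n), which is not in l^2. So every |lambda| < 101 lies in the residual spectrum. The boundary |lambda| = 101 is in the approximate point spectrum (the spectrum is closed). Hence sigma(R) is the closed disk of radius 101.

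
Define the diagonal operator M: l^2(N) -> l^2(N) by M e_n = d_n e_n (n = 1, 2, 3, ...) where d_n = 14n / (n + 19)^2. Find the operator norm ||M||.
||M|| = 7/38 (attained at n = 19)

For M diagonal, ||M|| = sup_n |d_n|. Treat f(x) = 14x / (x + 19)^2 for real x > 0. By the quotient rule, f'(x) = 14(19 - x)/(x + 19)^3, which is positive for x < 19 and negative for x > 19. So f has a unique maximum at x = 19, and since 19 is a positive integer, the supremum over n ≥ 1 is attained at n = 19: d_19 = 14·19/(19 + 19)^2 = 14·19/1444 = 7/38. Hence ||M|| = 7/38.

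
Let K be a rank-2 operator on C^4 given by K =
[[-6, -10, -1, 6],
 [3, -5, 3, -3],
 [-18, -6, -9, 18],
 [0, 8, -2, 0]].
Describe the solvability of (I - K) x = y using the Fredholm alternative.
(I - K) is invertible (det(I - K) = 240 ≠ 0), so for every y in C^4 the equation (I - K) x = y has a unique solution.

K has rank 2 and factors as K = U V^T = u1 v1^T + u2 v2^T with u1 = (1, 2, -3, -2), v1 = (3, -1, 2, -3), u2 = (-3, -1, -3, 2), v2 = (3, 3, 1, -3) (multiplying out reproduces the displayed K). The nonzero eigenvalues of U V^T coincide with those of the 2 x 2 matrix G = V^T U = [[v1·u1, v1·u2], [v2·u1, v2·u2]] = [[1, -20], [12, -21]], and by the Sylvester determinant identity det(I_4 - U V^T) = det(I_2 - V^T U) = det([[0, 20], [-12, 22]]) = (0)(22) - (20)(-12) = 240. (Direct check: I - K =
[[7, 10, 1, -6],
 [-3, 6, -3, 3],
 [18, 6, 10, -18],
 [0, -8, 2, 1]]
has determinant 240.) The finite-dimensional Fredholm alternative says: either (I - K) is invertible, or ker(I - K) ≠ {0} and then range(I - K) = ker((I - K)^*)^⊥, with dim ker(I - K) = dim ker((I - K)^*). Since det(I - K) ≠ 0, 1 is not an eigenvalue of K and ker(I - K) = {0}, so we are in the first case: for every y there is a unique x = (I - K)^(-1) y. (Explicitly, by the Woodbury identity, (I - U V^T)^(-1) = I + U (I_2 - G)^(-1) V^T.)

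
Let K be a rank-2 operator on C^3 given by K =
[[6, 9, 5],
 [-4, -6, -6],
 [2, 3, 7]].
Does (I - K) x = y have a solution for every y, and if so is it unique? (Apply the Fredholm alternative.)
(I - K) is invertible (det(I - K) = 2 ≠ 0), so for every y in C^3 the equation (I - K) x = y has a unique solution.

K has rank 2 and factors as K = U V^T = u1 v1^T + u2 v2^T with u1 = (3, -2, 1), v1 = (2, 3, 3), u2 = (2, 0, -2), v2 = (0, 0, -2) (multiplying out reproduces the displayed K). The nonzero eigenvalues of U V^T coincide with those of the 2 x 2 matrix G = V^T U = [[v1·u1, v1·u2], [v2·u1, v2·u2]] = [[3, -2], [-2, 4]], and by the Sylvester determinant identity det(I_3 - U V^T) = det(I_2 - V^T U) = det([[-2, 2], [2, -3]]) = (-2)(-3) - (2)(2) = 2. (Direct check: I - K =
[[-5, -9, -5],
 [4, 7, 6],
 [-2, -3, -6]]
has determinant 2.) The finite-dimensional Fredholm alternative says: either (I - K) is invertible, or ker(I - K) ≠ {0} and then range(I - K) = ker((I - K)^*)^⊥, with dim ker(I - K) = dim ker((I - K)^*). Since det(I - K) ≠ 0, 1 is not an eigenvalue of K and ker(I - K) = {0}, so we are in the first case: for every y there is a unique x = (I - K)^(-1) y. (Explicitly, by the Woodbury identity, (I - U V^T)^(-1) = I + U (I_2 - G)^(-1) V^T.)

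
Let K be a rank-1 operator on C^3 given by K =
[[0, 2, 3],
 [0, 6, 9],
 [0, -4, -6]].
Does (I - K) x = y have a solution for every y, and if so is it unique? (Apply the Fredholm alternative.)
(I - K) is invertible (det(I - K) = 1 ≠ 0), so for every y in C^3 the equation (I - K) x = y has a unique solution.

K has rank 1, so it is an outer product K = u v^T: every row of K is a multiple of one row vector. Reading off the entries, u = (-1, -3, 2) and v = (0, -2, -3) (row i of K equals u_i·v^T). A rank-one matrix u v^T satisfies K u = u (v·u) and kills the (2)-dimensional subspace v^⊥, so its characteristic polynomial is lambda^2 (lambda - v·u) with v·u = tr K = 0. Hence the eigenvalues of I - K are 1 (multiplicity 2) and 1 - (0) = 1, so det(I - K) = 1. (Direct check: I - K =
[[1, -2, -3],
 [0, -5, -9],
 [0, 4, 7]]
has determinant 1.) The finite-dimensional Fredholm alternative says: either (I - K) is invertible, or ker(I - K) ≠ {0} and then range(I - K) = ker((I - K)^*)^⊥, with dim ker(I - K) = dim ker((I - K)^*). Since det(I - K) ≠ 0, 1 is not an eigenvalue of K and ker(I - K) = {0}, so we are in the first case: for every y there is a unique x = (I - K)^(-1) y. Explicitly, by the Sherman–Morrison formula, (I - u v^T)^(-1) = I + u v^T/(1 - v·u), i.e. (I - K)^(-1) = I + K.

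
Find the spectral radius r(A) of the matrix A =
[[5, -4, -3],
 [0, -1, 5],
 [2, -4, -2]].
r(A) ≈ 4.274

The eigenvalues of A are the roots of its characteristic polynomial. With M = A (coefficients from the trace, the sum of principal 2x2 minors, and det A):
  p(λ) = det(λ I - M) = λ^3 - 2λ^2 + 13λ - 64.
No integer candidate from the rational root theorem (±divisors of 64) is a root, so the roots are irrational. The cubic discriminant is Δ = -90800 < 0, so there is one real root and a complex-conjugate pair. p(3) = -16 and p(4) = 20 have opposite signs, so a root lies in (3, 4); Newton's method refines it to λ ≈ 3.5035. Dividing out (λ - (3.5035)) leaves approximately λ^2 + 1.5035λ + 18.2675. For λ^2 + 1.5035λ + 18.2675 the discriminant is -70.8094. It is negative, so the remaining roots are the complex-conjugate pair λ ≈ -0.7517 ± 4.2074i. Their product equals the constant term, so |λ|^2 ≈ 18.2675 and |λ| ≈ 4.274.
Thus the eigenvalues (to 4 decimals) are 3.5035 (modulus 3.5035); -0.7517 ± 4.2074i (modulus 4.274). The spectral radius is the largest modulus: r(A) ≈ 4.274. (Cross-check: r(A) ≤ ||A||_2 ≈ 8.6449; equality holds whenever A is normal, though it can also hold for some non-normal A.)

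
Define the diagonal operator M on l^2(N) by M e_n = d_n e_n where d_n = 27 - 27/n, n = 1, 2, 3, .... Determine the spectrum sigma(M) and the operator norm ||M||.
sigma(M) = {27 - 27/n : n ≥ 1} ∪ {27}; ||M|| = 27

A bounded diagonal operator on l^2 with diagonal entries d_n has spectrum equal to the closure of {d_n : n ≥ 1}: every d_n is an eigenvalue (with eigenvector e_n), so {d_n} ⊂ sigma(M); the spectrum is closed, so its closure is too; and for lambda not in the closure, (M - lambda I) has bounded inverse (the diagonal entries 1/(d_n - lambda) are bounded). For our sequence d_n = 27 - 27/n, n = 1, 2, 3, ...:
  - {d_n} = {27 - 27/n : n ≥ 1}; the only limit point is 27
  - closure = {27 - 27/n : n ≥ 1} ∪ {27}
For the norm: a diagonal operator has ||M|| = sup_n |d_n|. Here d_n = 27 - 27/n increases monotonically from d_1 = 0 toward 27, with all terms in [0, 27); so sup_n |d_n| = 27 (the supremum is the limit, not attained). So ||M|| = 27.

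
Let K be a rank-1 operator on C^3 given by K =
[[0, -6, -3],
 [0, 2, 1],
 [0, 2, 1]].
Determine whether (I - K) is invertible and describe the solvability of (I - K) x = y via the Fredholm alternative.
(I - K) is invertible (det(I - K) = -2 ≠ 0), so for every y in C^3 the equation (I - K) x = y has a unique solution.

K has rank 1, so it is an outer product K = u v^T: every row of K is a multiple of one row vector. Reading off the entries, u = (-3, 1, 1) and v = (0, 2, 1) (row i of K equals u_i·v^T). A rank-one matrix u v^T satisfies K u = u (v·u) and kills the (2)-dimensional subspace v^⊥, so its characteristic polynomial is lambda^2 (lambda - v·u) with v·u = tr K = 3. Hence the eigenvalues of I - K are 1 (multiplicity 2) and 1 - (3) = -2, so det(I - K) = -2. (Direct check: I - K =
[[1, 6, 3],
 [0, -1, -1],
 [0, -2, 0]]
has determinant -2.) The finite-dimensional Fredholm alternative says: either (I - K) is invertible, or ker(I - K) ≠ {0} and then range(I - K) = ker((I - K)^*)^⊥, with dim ker(I - K) = dim ker((I - K)^*). Since det(I - K) ≠ 0, 1 is not an eigenvalue of K and ker(I - K) = {0}, so we are in the first case: for every y there is a unique x = (I - K)^(-1) y. Explicitly, by the Sherman–Morrison formula, (I - u v^T)^(-1) = I + u v^T/(1 - v·u), i.e. (I - K)^(-1) = I + K/(-2).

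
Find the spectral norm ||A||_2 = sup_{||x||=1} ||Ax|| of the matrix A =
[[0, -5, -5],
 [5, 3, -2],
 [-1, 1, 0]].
||A||_2 ≈ 7.2207 (= sqrt(largest eigenvalue of A^T A))

||A||_2 = sigma_max(A) = sqrt(lambda_max(A^T A)). Form the symmetric matrix M = A^T A =
[[26, 14, -10],
 [14, 35, 19],
 [-10, 19, 29]].
Its characteristic polynomial (trace, sum of principal 2x2 minors, determinant of M give the coefficients) is
  p(λ) = det(λ I - M) = λ^3 - 90λ^2 + 2022λ - 2500.
No integer candidate from the rational root theorem (±divisors of 2500) is a root, so the roots are irrational. The cubic discriminant is Δ = 779411808 > 0, so there are three distinct real roots. p(1) = -567 and p(2) = 1192 have opposite signs, so a root lies in (1, 2); Newton's method refines it to λ ≈ 1.3119. p(36) = 308 and p(37) = -243 have opposite signs, so a root lies in (36, 37); Newton's method refines it to λ ≈ 36.5502. p(52) = -108 and p(53) = 733 have opposite signs, so a root lies in (52, 53); Newton's method refines it to λ ≈ 52.1379. Check (Vieta): the three roots sum to 90, matching tr M = 90.
So the eigenvalues of A^T A are ≈ 1.3119, 36.5502, 52.1379 (all ≥ 0, as they must be for A^T A). The largest is λ_max ≈ 52.1379, hence ||A||_2 = sqrt(λ_max) ≈ 7.2207.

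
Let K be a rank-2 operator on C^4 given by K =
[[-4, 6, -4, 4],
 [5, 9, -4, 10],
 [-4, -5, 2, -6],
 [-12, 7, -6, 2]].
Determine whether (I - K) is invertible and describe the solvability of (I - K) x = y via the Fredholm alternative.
(I - K) is invertible (det(I - K) = -144 ≠ 0), so for every y in C^4 the equation (I - K) x = y has a unique solution.

K has rank 2 and factors as K = U V^T = u1 v1^T + u2 v2^T with u1 = (0, 3, -2, -2), v1 = (3, 1, 0, 2), u2 = (2, 2, -1, 3), v2 = (-2, 3, -2, 2) (multiplying out reproduces the displayed K). The nonzero eigenvalues of U V^T coincide with those of the 2 x 2 matrix G = V^T U = [[v1·u1, v1·u2], [v2·u1, v2·u2]] = [[-1, 14], [9, 10]], and by the Sylvester determinant identity det(I_4 - U V^T) = det(I_2 - V^T U) = det([[2, -14], [-9, -9]]) = (2)(-9) - (-14)(-9) = -144. (Direct check: I - K =
[[5, -6, 4, -4],
 [-5, -8, 4, -10],
 [4, 5, -1, 6],
 [12, -7, 6, -1]]
has determinant -144.) The finite-dimensional Fredholm alternative says: either (I - K) is invertible, or ker(I - K) ≠ {0} and then range(I - K) = ker((I - K)^*)^⊥, with dim ker(I - K) = dim ker((I - K)^*). Since det(I - K) ≠ 0, 1 is not an eigenvalue of K and ker(I - K) = {0}, so we are in the first case: for every y there is a unique x = (I - K)^(-1) y. (Explicitly, by the Woodbury identity, (I - U V^T)^(-1) = I + U (I_2 - G)^(-1) V^T.)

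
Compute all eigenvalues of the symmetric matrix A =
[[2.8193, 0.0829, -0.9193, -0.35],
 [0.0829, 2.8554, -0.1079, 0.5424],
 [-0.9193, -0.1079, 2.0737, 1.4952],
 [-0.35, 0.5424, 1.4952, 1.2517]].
sigma(A) ≈ {0, 2, 3, 4}

A is real symmetric, so its spectrum consists of real eigenvalues. Expanding the characteristic polynomial of the displayed matrix gives
  det(λ I - A) = p(λ) = λ^4 + (-9)λ^3 + (26)λ^2 + (-24)λ + (0).
Solving p(λ) = 0 yields eigenvalues ≈ 0, 2, 3, 4. (A is shown rounded to 4 decimals, so these recover the underlying integer eigenvalues to within that precision.)
Verification: the trace of A = 9 equals the sum of eigenvalues 9, and det(A) ≈ 0.0001 matches the eigenvalue product 0.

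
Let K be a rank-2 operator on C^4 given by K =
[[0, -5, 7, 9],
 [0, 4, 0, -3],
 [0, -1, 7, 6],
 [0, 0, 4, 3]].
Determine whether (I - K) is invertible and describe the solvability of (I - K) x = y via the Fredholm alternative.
(I - K) is invertible (det(I - K) = 24 ≠ 0), so for every y in C^4 the equation (I - K) x = y has a unique solution.

K has rank 2 and factors as K = U V^T = u1 v1^T + u2 v2^T with u1 = (-2, 3, 1, 1), v1 = (0, 1, 1, 0), u2 = (-3, 1, -2, -1), v2 = (0, 1, -3, -3) (multiplying out reproduces the displayed K). The nonzero eigenvalues of U V^T coincide with those of the 2 x 2 matrix G = V^T U = [[v1·u1, v1·u2], [v2·u1, v2·u2]] = [[4, -1], [-3, 10]], and by the Sylvester determinant identity det(I_4 - U V^T) = det(I_2 - V^T U) = det([[-3, 1], [3, -9]]) = (-3)(-9) - (1)(3) = 24. (Direct check: I - K =
[[1, 5, -7, -9],
 [0, -3, 0, 3],
 [0, 1, -6, -6],
 [0, 0, -4, -2]]
has determinant 24.) The finite-dimensional Fredholm alternative says: either (I - K) is invertible, or ker(I - K) ≠ {0} and then range(I - K) = ker((I - K)^*)^⊥, with dim ker(I - K) = dim ker((I - K)^*). Since det(I - K) ≠ 0, 1 is not an eigenvalue of K and ker(I - K) = {0}, so we are in the first case: for every y there is a unique x = (I - K)^(-1) y. (Explicitly, by the Woodbury identity, (I - U V^T)^(-1) = I + U (I_2 - G)^(-1) V^T.)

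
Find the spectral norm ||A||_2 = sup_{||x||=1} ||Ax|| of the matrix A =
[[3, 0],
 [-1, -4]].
||A||_2 = sqrt(18) ≈ 4.2426 (= sqrt(largest eigenvalue of A^T A))

||A||_2 = sigma_max(A) = sqrt(lambda_max(A^T A)). Form the symmetric matrix M = A^T A =
[[10, 4],
 [4, 16]].
Its characteristic polynomial (trace, determinant of M give the coefficients) is
  p(λ) = det(λ I - M) = λ^2 - 26λ + 144.
For λ^2 - 26λ + 144 the discriminant is 100. It is a perfect square (10^2), so the roots are rational: λ = (26 ± 10)/2 = 18, 8.
So the eigenvalues of A^T A are ≈ 8, 18 (all ≥ 0, as they must be for A^T A). The largest is λ_max = 18, hence ||A||_2 = sqrt(λ_max) = sqrt(18) ≈ 4.2426.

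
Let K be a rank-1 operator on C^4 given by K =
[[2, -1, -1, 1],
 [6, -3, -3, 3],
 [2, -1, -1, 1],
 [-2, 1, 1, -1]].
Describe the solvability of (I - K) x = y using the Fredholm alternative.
(I - K) is invertible (det(I - K) = 4 ≠ 0), so for every y in C^4 the equation (I - K) x = y has a unique solution.

K has rank 1, so it is an outer product K = u v^T: every row of K is a multiple of one row vector. Reading off the entries, u = (1, 3, 1, -1) and v = (2, -1, -1, 1) (row i of K equals u_i·v^T). A rank-one matrix u v^T satisfies K u = u (v·u) and kills the (3)-dimensional subspace v^⊥, so its characteristic polynomial is lambda^3 (lambda - v·u) with v·u = tr K = -3. Hence the eigenvalues of I - K are 1 (multiplicity 3) and 1 - (-3) = 4, so det(I - K) = 4. (Direct check: I - K =
[[-1, 1, 1, -1],
 [-6, 4, 3, -3],
 [-2, 1, 2, -1],
 [2, -1, -1, 2]]
has determinant 4.) The finite-dimensional Fredholm alternative says: either (I - K) is invertible, or ker(I - K) ≠ {0} and then range(I - K) = ker((I - K)^*)^⊥, with dim ker(I - K) = dim ker((I - K)^*). Since det(I - K) ≠ 0, 1 is not an eigenvalue of K and ker(I - K) = {0}, so we are in the first case: for every y there is a unique x = (I - K)^(-1) y. Explicitly, by the Sherman–Morrison formula, (I - u v^T)^(-1) = I + u v^T/(1 - v·u), i.e. (I - K)^(-1) = I + K/(4).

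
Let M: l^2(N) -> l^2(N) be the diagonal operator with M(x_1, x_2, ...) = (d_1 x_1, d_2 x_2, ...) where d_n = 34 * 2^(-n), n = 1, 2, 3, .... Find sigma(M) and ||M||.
sigma(M) = {34 * 2^(-n) : n ≥ 1} ∪ {0}; ||M|| = 17

A bounded diagonal operator on l^2 with diagonal entries d_n has spectrum equal to the closure of {d_n : n ≥ 1}: every d_n is an eigenvalue (with eigenvector e_n), so {d_n} ⊂ sigma(M); the spectrum is closed, so its closure is too; and for lambda not in the closure, (M - lambda I) has bounded inverse (the diagonal entries 1/(d_n - lambda) are bounded). For our sequence d_n = 34 * 2^(-n), n = 1, 2, 3, ...:
  - {d_n} = {34 * 2^(-n) : n ≥ 1}; the only limit point is 0
  - closure = {34 * 2^(-n) : n ≥ 1} ∪ {0}
For the norm: a diagonal operator has ||M|| = sup_n |d_n|. Here d_n = 34 * 2^(-n) is positive and decreasing, so sup_n |d_n| = d_1 = 34/2 = 17. So ||M|| = 17.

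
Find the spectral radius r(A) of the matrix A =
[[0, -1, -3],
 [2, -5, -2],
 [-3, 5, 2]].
r(A) ≈ 3.9392

The eigenvalues of A are the roots of its characteristic polynomial. With M = A (coefficients from the trace, the sum of principal 2x2 minors, and det A):
  p(λ) = det(λ I - M) = λ^3 + 3λ^2 - 7λ - 13.
No integer candidate from the rational root theorem (±divisors of 13) is a root, so the roots are irrational. The cubic discriminant is Δ = 3568 > 0, so there are three distinct real roots. p(-4) = -1 and p(-3) = 8 have opposite signs, so a root lies in (-4, -3); Newton's method refines it to λ ≈ -3.9392. p(-2) = 5 and p(-1) = -4 have opposite signs, so a root lies in (-2, -1); Newton's method refines it to λ ≈ -1.4067. p(2) = -7 and p(3) = 20 have opposite signs, so a root lies in (2, 3); Newton's method refines it to λ ≈ 2.346. Check (Vieta): the three roots sum to -3, matching tr M = -3.
Thus the eigenvalues (to 4 decimals) are -3.9392 (modulus 3.9392); -1.4067 (modulus 1.4067); 2.346 (modulus 2.346). The spectral radius is the largest modulus: r(A) ≈ 3.9392. (Cross-check: r(A) ≤ ||A||_2 ≈ 8.6224; equality holds whenever A is normal, though it can also hold for some non-normal A.)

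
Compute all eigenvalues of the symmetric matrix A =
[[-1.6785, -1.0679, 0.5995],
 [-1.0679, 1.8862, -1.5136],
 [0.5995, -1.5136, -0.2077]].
sigma(A) ≈ {-2, -1, 3}

A is real symmetric, so its spectrum consists of real eigenvalues. Expanding the characteristic polynomial of the displayed matrix gives
  det(λ I - A) = p(λ) = λ^3 + (0)λ^2 + (-7)λ + (-6).
Solving p(λ) = 0 yields eigenvalues ≈ -2, -1, 3. (A is shown rounded to 4 decimals, so these recover the underlying integer eigenvalues to within that precision.)
Verification: the trace of A = 0 equals the sum of eigenvalues 0, and det(A) ≈ 6.0000 matches the eigenvalue product 6.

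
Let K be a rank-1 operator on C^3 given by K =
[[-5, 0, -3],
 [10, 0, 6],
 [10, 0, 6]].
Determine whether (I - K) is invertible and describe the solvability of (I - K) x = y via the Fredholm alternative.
(I - K) is singular (det(I - K) = 0, i.e. 1 ∈ sigma(K)). (I - K) x = y is solvable iff y ⊥ ker((I - K)^*) = span{(-5, 0, -3)}, i.e. iff -5y_1 - 3y_3 = 0. When solvable, the solutions are x = y + c·(1, -2, -2), c arbitrary (ker(I - K) = span{(1, -2, -2)}, dimension 1).

K has rank 1, so it is an outer product K = u v^T: every row of K is a multiple of one row vector. Reading off the entries, u = (1, -2, -2) and v = (-5, 0, -3) (row i of K equals u_i·v^T). A rank-one matrix u v^T satisfies K u = u (v·u) and kills the (2)-dimensional subspace v^⊥, so its characteristic polynomial is lambda^2 (lambda - v·u) with v·u = tr K = 1. Hence the eigenvalues of I - K are 1 (multiplicity 2) and 1 - (1) = 0, so det(I - K) = 0. (Direct check: I - K =
[[6, 0, 3],
 [-10, 1, -6],
 [-10, 0, -5]]
has determinant 0.) So 1 is an eigenvalue of K and (I - K) is not invertible. The finite-dimensional Fredholm alternative says: either (I - K) is invertible, or ker(I - K) ≠ {0} and then range(I - K) = ker((I - K)^*)^⊥, with dim ker(I - K) = dim ker((I - K)^*). We are in the second case, so we need both kernels. Kernel of I - K: (I - K) u = u - u (v·u) = u - u = 0, so ker(I - K) = span{u} = span{(1, -2, -2)} (it is exactly 1-dimensional because rank(I - K) = 2). Kernel of the adjoint: K is real, so (I - K)^* = I - K^T = I - v u^T, and (I - v u^T) v = v - v (u·v) = 0; hence ker((I - K)^*) = span{v} = span{(-5, 0, -3)}. Therefore (I - K) x = y is solvable iff <y, v> = 0, i.e. iff -5y_1 - 3y_3 = 0. When this holds, K y = u (v·y) = 0, so (I - K) y = y and x = y is a particular solution; the full solution set is the line x = y + c·u = y + c·(1, -2, -2), c ∈ C.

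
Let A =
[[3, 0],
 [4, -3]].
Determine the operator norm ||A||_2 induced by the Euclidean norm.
||A||_2 = sqrt((34 + sqrt(832))/2) ≈ 5.6056 (= sqrt(largest eigenvalue of A^T A))

||A||_2 = sigma_max(A) = sqrt(lambda_max(A^T A)). Form the symmetric matrix M = A^T A =
[[25, -12],
 [-12, 9]].
Its characteristic polynomial (trace, determinant of M give the coefficients) is
  p(λ) = det(λ I - M) = λ^2 - 34λ + 81.
For λ^2 - 34λ + 81 the discriminant is 832. It is nonnegative but not a perfect square, so the roots are real and irrational: λ = (34 ± sqrt(832))/2 ≈ 31.4222, 2.5778.
So the eigenvalues of A^T A are ≈ 2.5778, 31.4222 (all ≥ 0, as they must be for A^T A). The largest is λ_max = (34 + sqrt(832))/2 ≈ 31.4222, hence ||A||_2 = sqrt(λ_max) = sqrt((34 + sqrt(832))/2) ≈ 5.6056.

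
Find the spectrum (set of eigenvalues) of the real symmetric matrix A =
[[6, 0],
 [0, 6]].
sigma(A) ≈ {6} (6 with multiplicity 2)

A is real symmetric, so its spectrum consists of real eigenvalues. Expanding the characteristic polynomial of the displayed matrix gives
  det(λ I - A) = p(λ) = λ^2 + (-12)λ + (36).
Solving p(λ) = 0 yields eigenvalues ≈ 6, 6. (A is shown rounded to 4 decimals, so these recover the underlying integer eigenvalues to within that precision.)
Verification: the trace of A = 12 equals the sum of eigenvalues 12, and det(A) ≈ 36.0000 matches the eigenvalue product 36.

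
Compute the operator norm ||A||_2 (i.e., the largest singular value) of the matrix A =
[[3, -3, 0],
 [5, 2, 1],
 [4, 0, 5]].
||A||_2 ≈ 8.1117 (= sqrt(largest eigenvalue of A^T A))

||A||_2 = sigma_max(A) = sqrt(lambda_max(A^T A)). Form the symmetric matrix M = A^T A =
[[50, 1, 25],
 [1, 13, 2],
 [25, 2, 26]].
Its characteristic polynomial (trace, sum of principal 2x2 minors, determinant of M give the coefficients) is
  p(λ) = det(λ I - M) = λ^3 - 89λ^2 + 1658λ - 8649.
No integer candidate from the rational root theorem (±divisors of 8649) is a root, so the roots are irrational. The cubic discriminant is Δ = 107313929 > 0, so there are three distinct real roots. p(9) = -207 and p(10) = 31 have opposite signs, so a root lies in (9, 10); Newton's method refines it to λ ≈ 9.8349. p(13) = 61 and p(14) = -137 have opposite signs, so a root lies in (13, 14); Newton's method refines it to λ ≈ 13.365. p(65) = -2279 and p(66) = 591 have opposite signs, so a root lies in (65, 66); Newton's method refines it to λ ≈ 65.8001. Check (Vieta): the three roots sum to 89, matching tr M = 89.
So the eigenvalues of A^T A are ≈ 9.8349, 13.365, 65.8001 (all ≥ 0, as they must be for A^T A). The largest is λ_max ≈ 65.8001, hence ||A||_2 = sqrt(λ_max) ≈ 8.1117.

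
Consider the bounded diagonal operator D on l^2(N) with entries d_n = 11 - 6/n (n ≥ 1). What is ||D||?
||D|| = 11

For a diagonal operator on l^2 with entries d_n, ||D|| = sup_n |d_n|. Here d_1 = 5, d_2 = 8, ..., and d_n = 11 - 6/n increases monotonically toward 11. All terms lie in [5, 11), so |d_n| = d_n and the supremum is the limit 11, which is not attained by any individual d_n. Hence ||D|| = 11.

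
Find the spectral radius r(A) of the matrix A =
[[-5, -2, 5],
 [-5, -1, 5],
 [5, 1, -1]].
r(A) ≈ 10.0753

The eigenvalues of A are the roots of its characteristic polynomial. With M = A (coefficients from the trace, the sum of principal 2x2 minors, and det A):
  p(λ) = det(λ I - M) = λ^3 + 7λ^2 - 29λ + 20.
No integer candidate from the rational root theorem (±divisors of 20) is a root, so the roots are irrational. The cubic discriminant is Δ = 27445 > 0, so there are three distinct real roots. p(-11) = -145 and p(-10) = 10 have opposite signs, so a root lies in (-11, -10); Newton's method refines it to λ ≈ -10.0753. p(0) = 20 and p(1) = -1 have opposite signs, so a root lies in (0, 1); Newton's method refines it to λ ≈ 0.9217. p(2) = -2 and p(3) = 23 have opposite signs, so a root lies in (2, 3); Newton's method refines it to λ ≈ 2.1536. Check (Vieta): the three roots sum to -7, matching tr M = -7.
Thus the eigenvalues (to 4 decimals) are -10.0753 (modulus 10.0753); 0.9217 (modulus 0.9217); 2.1536 (modulus 2.1536). The spectral radius is the largest modulus: r(A) ≈ 10.0753. (Cross-check: r(A) ≤ ||A||_2 ≈ 11.1721; equality holds whenever A is normal, though it can also hold for some non-normal A.)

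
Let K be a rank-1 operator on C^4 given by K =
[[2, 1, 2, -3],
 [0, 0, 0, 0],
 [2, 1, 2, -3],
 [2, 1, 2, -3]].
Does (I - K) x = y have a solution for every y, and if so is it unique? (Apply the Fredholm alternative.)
(I - K) is singular (det(I - K) = 0, i.e. 1 ∈ sigma(K)). (I - K) x = y is solvable iff y ⊥ ker((I - K)^*) = span{(2, 1, 2, -3)}, i.e. iff 2y_1 + y_2 + 2y_3 - 3y_4 = 0. When solvable, the solutions are x = y + c·(1, 0, 1, 1), c arbitrary (ker(I - K) = span{(1, 0, 1, 1)}, dimension 1).

K has rank 1, so it is an outer product K = u v^T: every row of K is a multiple of one row vector. Reading off the entries, u = (1, 0, 1, 1) and v = (2, 1, 2, -3) (row i of K equals u_i·v^T). A rank-one matrix u v^T satisfies K u = u (v·u) and kills the (3)-dimensional subspace v^⊥, so its characteristic polynomial is lambda^3 (lambda - v·u) with v·u = tr K = 1. Hence the eigenvalues of I - K are 1 (multiplicity 3) and 1 - (1) = 0, so det(I - K) = 0. (Direct check: I - K =
[[-1, -1, -2, 3],
 [0, 1, 0, 0],
 [-2, -1, -1, 3],
 [-2, -1, -2, 4]]
has determinant 0.) So 1 is an eigenvalue of K and (I - K) is not invertible. The finite-dimensional Fredholm alternative says: either (I - K) is invertible, or ker(I - K) ≠ {0} and then range(I - K) = ker((I - K)^*)^⊥, with dim ker(I - K) = dim ker((I - K)^*). We are in the second case, so we need both kernels. Kernel of I - K: (I - K) u = u - u (v·u) = u - u = 0, so ker(I - K) = span{u} = span{(1, 0, 1, 1)} (it is exactly 1-dimensional because rank(I - K) = 3). Kernel of the adjoint: K is real, so (I - K)^* = I - K^T = I - v u^T, and (I - v u^T) v = v - v (u·v) = 0; hence ker((I - K)^*) = span{v} = span{(2, 1, 2, -3)}. Therefore (I - K) x = y is solvable iff <y, v> = 0, i.e. iff 2y_1 + y_2 + 2y_3 - 3y_4 = 0. When this holds, K y = u (v·y) = 0, so (I - K) y = y and x = y is a particular solution; the full solution set is the line x = y + c·u = y + c·(1, 0, 1, 1), c ∈ C.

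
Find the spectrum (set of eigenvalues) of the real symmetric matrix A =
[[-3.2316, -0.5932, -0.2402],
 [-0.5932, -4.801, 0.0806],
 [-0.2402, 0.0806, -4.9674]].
sigma(A) ≈ {-5, -3} (-5 with multiplicity 2)

A is real symmetric, so its spectrum consists of real eigenvalues. Expanding the characteristic polynomial of the displayed matrix gives
  det(λ I - A) = p(λ) = λ^3 + (13)λ^2 + (55)λ + (75).
Solving p(λ) = 0 yields eigenvalues ≈ -5, -5, -3. (A is shown rounded to 4 decimals, so these recover the underlying integer eigenvalues to within that precision.)
Verification: the trace of A = -13 equals the sum of eigenvalues -13, and det(A) ≈ -74.9999 matches the eigenvalue product -75.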